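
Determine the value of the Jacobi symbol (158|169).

1

Factor out 2: 158 = 2·79. Since 169 ≡ 1 (mod 8), (2|169) = +1. Now have (79|169).
169 ≡ 1 (mod 4), so quadratic reciprocity gives (79|169) = (169|79). Reduce: 169 ≡ 11 (mod 79). Now have (11|79).
Both 11 ≡ 3 and 79 ≡ 3 (mod 4), so reciprocity gives (11|79) = -(79|11). Reduce: 79 ≡ 2 (mod 11). Now have -(2|11).
Factor out 2: 2 = 2. Since 11 ≡ 3 (mod 8), (2|11) = -1. Now have (1|11).
(1|11) = 1. Collecting the sign factors: 1.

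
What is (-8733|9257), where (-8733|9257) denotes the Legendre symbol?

Reduce the numerator: -8733 ≡ 524 (mod 9257), so (-8733|9257) = (524|9257).
Factor out 2: 524 = 2^2·131. Since 9257 ≡ 1 (mod 8), (2|9257) = +1, and (2|9257)^2 = +1. Now have (131|9257).
9257 ≡ 1 (mod 4), so quadratic reciprocity gives (131|9257) = (9257|131). Reduce: 9257 ≡ 87 (mod 131). Now have (87|131).
Both 87 ≡ 3 and 131 ≡ 3 (mod 4), so reciprocity gives (87|131) = -(131|87). Reduce: 131 ≡ 44 (mod 87). Now have -(44|87).
Factor out 2: 44 = 2^2·11. Since 87 ≡ 7 (mod 8), (2|87) = +1, and (2|87)^2 = +1. Now have -(11|87).
Both 11 ≡ 3 and 87 ≡ 3 (mod 4), so reciprocity gives (11|87) = -(87|11). Reduce: 87 ≡ 10 (mod 11). Now have (10|11).
Factor out 2: 10 = 2·5. Since 11 ≡ 3 (mod 8), (2|11) = -1. Now have -(5|11).
5 ≡ 1 (mod 4), so quadratic reciprocity gives (5|11) = (11|5). Reduce: 11 ≡ 1 (mod 5). Now have -(1|5).
(1|5) = 1. Collecting the sign factors: -1.

-1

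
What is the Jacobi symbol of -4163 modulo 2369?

Pull out -1: (-4163/2369) = (-1/2369)·(4163/2369). Since 2369 ≡ 1 (mod 4), (-1/2369) = +1. Now have (4163/2369).
Reduce the numerator: 4163 ≡ 1794 (mod 2369), so (4163/2369) = (1794/2369).
Factor out 2: 1794 = 2·897. Since 2369 ≡ 1 (mod 8), (2/2369) = +1. Now have (897/2369).
897 ≡ 1 (mod 4), so quadratic reciprocity gives (897/2369) = (2369/897). Reduce: 2369 ≡ 575 (mod 897). Now have (575/897).
897 ≡ 1 (mod 4), so quadratic reciprocity gives (575/897) = (897/575). Reduce: 897 ≡ 322 (mod 575). Now have (322/575).
Factor out 2: 322 = 2·161. Since 575 ≡ 7 (mod 8), (2/575) = +1. Now have (161/575).
161 ≡ 1 (mod 4), so quadratic reciprocity gives (161/575) = (575/161). Reduce: 575 ≡ 92 (mod 161). Now have (92/161).
Factor out 2: 92 = 2^2·23. Since 161 ≡ 1 (mod 8), (2/161) = +1, and (2/161)^2 = +1. Now have (23/161).
161 ≡ 1 (mod 4), so quadratic reciprocity gives (23/161) = (161/23). Reduce: 161 ≡ 0 (mod 23). Now have (0/23).
The numerator is now 0 with denominator 23 > 1: the symbol is 0.

0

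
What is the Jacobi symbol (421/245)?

1

Reduce the numerator: 421 ≡ 176 (mod 245), so (421/245) = (176/245).
Factor out 2: 176 = 2^4·11. Since 245 ≡ 5 (mod 8), (2/245) = -1, and (2/245)^4 = +1. Now have (11/245).
245 ≡ 1 (mod 4), so quadratic reciprocity gives (11/245) = (245/11). Reduce: 245 ≡ 3 (mod 11). Now have (3/11).
Both 3 ≡ 3 and 11 ≡ 3 (mod 4), so reciprocity gives (3/11) = -(11/3). Reduce: 11 ≡ 2 (mod 3). Now have -(2/3).
Factor out 2: 2 = 2. Since 3 ≡ 3 (mod 8), (2/3) = -1. Now have (1/3).
(1/3) = 1. Collecting the sign factors: 1.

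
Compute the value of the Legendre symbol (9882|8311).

1

Reduce the numerator: 9882 ≡ 1571 (mod 8311), so (9882|8311) = (1571|8311).
Both 1571 ≡ 3 and 8311 ≡ 3 (mod 4), so reciprocity gives (1571|8311) = -(8311|1571). Reduce: 8311 ≡ 456 (mod 1571). Now have -(456|1571).
Factor out 2: 456 = 2^3·57. Since 1571 ≡ 3 (mod 8), (2|1571) = -1, and (2|1571)^3 = -1. Now have (57|1571).
57 ≡ 1 (mod 4), so quadratic reciprocity gives (57|1571) = (1571|57). Reduce: 1571 ≡ 32 (mod 57). Now have (32|57).
Factor out 2: 32 = 2^5. Since 57 ≡ 1 (mod 8), (2|57) = +1, and (2|57)^5 = +1. Now have (1|57).
(1|57) = 1. Collecting the sign factors: 1.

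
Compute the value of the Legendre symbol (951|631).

1

Reduce the numerator: 951 ≡ 320 (mod 631), so (951|631) = (320|631).
Factor out 2: 320 = 2^6·5. Since 631 ≡ 7 (mod 8), (2|631) = +1, and (2|631)^6 = +1. Now have (5|631).
5 ≡ 1 (mod 4), so quadratic reciprocity gives (5|631) = (631|5). Reduce: 631 ≡ 1 (mod 5). Now have (1|5).
(1|5) = 1. Collecting the sign factors: 1.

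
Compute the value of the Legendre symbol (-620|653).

-1

(-620|653)
  = (33|653)    [-620 ≡ 33 mod 653]
  = (653|33)    [QR: 33 ≡ 1 mod 4, sign kept]
  = (26|33)    [653 ≡ 26 mod 33]
  = (13|33)    [33 ≡ 1 mod 8 ⇒ (2|33) = +1]
  = (33|13)    [QR: 13 ≡ 1 mod 4, sign kept]
  = (7|13)    [33 ≡ 7 mod 13]
  = (13|7)    [QR: 13 ≡ 1 mod 4, sign kept]
  = (6|7)    [13 ≡ 6 mod 7]
  = (3|7)    [7 ≡ 7 mod 8 ⇒ (2|7) = +1]
  = -(7|3)    [QR: both ≡ 3 mod 4, sign flips]
  = -(1|3)    [7 ≡ 1 mod 3]
  = -1    [(1|3) = 1]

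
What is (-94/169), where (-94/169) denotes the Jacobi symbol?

1

Pull out -1: (-94/169) = (-1/169)·(94/169). Since 169 ≡ 1 (mod 4), (-1/169) = +1. Now have (94/169).
Factor out 2: 94 = 2·47. Since 169 ≡ 1 (mod 8), (2/169) = +1. Now have (47/169).
169 ≡ 1 (mod 4), so quadratic reciprocity gives (47/169) = (169/47). Reduce: 169 ≡ 28 (mod 47). Now have (28/47).
Factor out 2: 28 = 2^2·7. Since 47 ≡ 7 (mod 8), (2/47) = +1, and (2/47)^2 = +1. Now have (7/47).
Both 7 ≡ 3 and 47 ≡ 3 (mod 4), so reciprocity gives (7/47) = -(47/7). Reduce: 47 ≡ 5 (mod 7). Now have -(5/7).
5 ≡ 1 (mod 4), so quadratic reciprocity gives (5/7) = (7/5). Reduce: 7 ≡ 2 (mod 5). Now have -(2/5).
Factor out 2: 2 = 2. Since 5 ≡ 5 (mod 8), (2/5) = -1. Now have (1/5).
(1/5) = 1. Collecting the sign factors: 1.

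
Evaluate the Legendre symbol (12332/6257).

Reduce the numerator: 12332 ≡ 6075 (mod 6257), so (12332/6257) = (6075/6257).
6257 ≡ 1 (mod 4), so quadratic reciprocity gives (6075/6257) = (6257/6075). Reduce: 6257 ≡ 182 (mod 6075). Now have (182/6075).
Factor out 2: 182 = 2·91. Since 6075 ≡ 3 (mod 8), (2/6075) = -1. Now have -(91/6075).
Both 91 ≡ 3 and 6075 ≡ 3 (mod 4), so reciprocity gives (91/6075) = -(6075/91). Reduce: 6075 ≡ 69 (mod 91). Now have (69/91).
69 ≡ 1 (mod 4), so quadratic reciprocity gives (69/91) = (91/69). Reduce: 91 ≡ 22 (mod 69). Now have (22/69).
Factor out 2: 22 = 2·11. Since 69 ≡ 5 (mod 8), (2/69) = -1. Now have -(11/69).
69 ≡ 1 (mod 4), so quadratic reciprocity gives (11/69) = (69/11). Reduce: 69 ≡ 3 (mod 11). Now have -(3/11).
Both 3 ≡ 3 and 11 ≡ 3 (mod 4), so reciprocity gives (3/11) = -(11/3). Reduce: 11 ≡ 2 (mod 3). Now have (2/3).
Factor out 2: 2 = 2. Since 3 ≡ 3 (mod 8), (2/3) = -1. Now have -(1/3).
(1/3) = 1. Collecting the sign factors: -1.

-1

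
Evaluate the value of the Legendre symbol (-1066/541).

(-1066/541)
  = (16/541)    [-1066 ≡ 16 mod 541]
  = (1/541)    [541 ≡ 5 mod 8 ⇒ (2/541)^4 = +1]
  = 1    [(1/541) = 1]

1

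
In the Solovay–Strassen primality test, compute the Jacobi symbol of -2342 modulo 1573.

-1

(-2342|1573)
  = (804|1573)    [-2342 ≡ 804 mod 1573]
  = (201|1573)    [1573 ≡ 5 mod 8 ⇒ (2|1573)^2 = +1]
  = (1573|201)    [QR: 201 ≡ 1 mod 4, sign kept]
  = (166|201)    [1573 ≡ 166 mod 201]
  = (83|201)    [201 ≡ 1 mod 8 ⇒ (2|201) = +1]
  = (201|83)    [QR: 201 ≡ 1 mod 4, sign kept]
  = (35|83)    [201 ≡ 35 mod 83]
  = -(83|35)    [QR: both ≡ 3 mod 4, sign flips]
  = -(13|35)    [83 ≡ 13 mod 35]
  = -(35|13)    [QR: 13 ≡ 1 mod 4, sign kept]
  = -(9|13)    [35 ≡ 9 mod 13]
  = -(13|9)    [QR: 9 ≡ 1 mod 4, sign kept]
  = -(4|9)    [13 ≡ 4 mod 9]
  = -(1|9)    [9 ≡ 1 mod 8 ⇒ (2|9)^2 = +1]
  = -1    [(1|9) = 1]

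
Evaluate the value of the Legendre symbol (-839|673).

Pull out -1: (-839|673) = (-1|673)·(839|673). Since 673 ≡ 1 (mod 4), (-1|673) = +1. Now have (839|673).
Reduce the numerator: 839 ≡ 166 (mod 673), so (839|673) = (166|673).
Factor out 2: 166 = 2·83. Since 673 ≡ 1 (mod 8), (2|673) = +1. Now have (83|673).
673 ≡ 1 (mod 4), so quadratic reciprocity gives (83|673) = (673|83). Reduce: 673 ≡ 9 (mod 83). Now have (9|83).
9 ≡ 1 (mod 4), so quadratic reciprocity gives (9|83) = (83|9). Reduce: 83 ≡ 2 (mod 9). Now have (2|9).
Factor out 2: 2 = 2. Since 9 ≡ 1 (mod 8), (2|9) = +1. Now have (1|9).
(1|9) = 1. Collecting the sign factors: 1.

1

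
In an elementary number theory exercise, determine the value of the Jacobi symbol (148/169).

1

Factor out 2: 148 = 2^2·37. Since 169 ≡ 1 (mod 8), (2/169) = +1, and (2/169)^2 = +1. Now have (37/169).
37 ≡ 1 (mod 4), so quadratic reciprocity gives (37/169) = (169/37). Reduce: 169 ≡ 21 (mod 37). Now have (21/37).
21 ≡ 1 (mod 4), so quadratic reciprocity gives (21/37) = (37/21). Reduce: 37 ≡ 16 (mod 21). Now have (16/21).
Factor out 2: 16 = 2^4. Since 21 ≡ 5 (mod 8), (2/21) = -1, and (2/21)^4 = +1. Now have (1/21).
(1/21) = 1. Collecting the sign factors: 1.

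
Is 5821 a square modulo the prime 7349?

(5821/7349)
  = (7349/5821)    [QR: 5821 ≡ 1 mod 4, sign kept]
  = (1528/5821)    [7349 ≡ 1528 mod 5821]
  = -(191/5821)    [5821 ≡ 5 mod 8 ⇒ (2/5821)^3 = -1]
  = -(5821/191)    [QR: 5821 ≡ 1 mod 4, sign kept]
  = -(91/191)    [5821 ≡ 91 mod 191]
  = (191/91)    [QR: both ≡ 3 mod 4, sign flips]
  = (9/91)    [191 ≡ 9 mod 91]
  = (91/9)    [QR: 9 ≡ 1 mod 4, sign kept]
  = (1/9)    [91 ≡ 1 mod 9]
  = 1    [(1/9) = 1]
(5821/7349) = 1, and 7349 is prime, so 5821 is a quadratic residue mod 7349.

yes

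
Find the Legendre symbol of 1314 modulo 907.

(1314 / 907)
  = (407 / 907)    [1314 ≡ 407 mod 907]
  = -(907 / 407)    [QR: both ≡ 3 mod 4, sign flips]
  = -(93 / 407)    [907 ≡ 93 mod 407]
  = -(407 / 93)    [QR: 93 ≡ 1 mod 4, sign kept]
  = -(35 / 93)    [407 ≡ 35 mod 93]
  = -(93 / 35)    [QR: 93 ≡ 1 mod 4, sign kept]
  = -(23 / 35)    [93 ≡ 23 mod 35]
  = (35 / 23)    [QR: both ≡ 3 mod 4, sign flips]
  = (12 / 23)    [35 ≡ 12 mod 23]
  = (3 / 23)    [23 ≡ 7 mod 8 ⇒ (2 / 23)^2 = +1]
  = -(23 / 3)    [QR: both ≡ 3 mod 4, sign flips]
  = -(2 / 3)    [23 ≡ 2 mod 3]
  = (1 / 3)    [3 ≡ 3 mod 8 ⇒ (2 / 3) = -1]
  = 1    [(1 / 3) = 1]

1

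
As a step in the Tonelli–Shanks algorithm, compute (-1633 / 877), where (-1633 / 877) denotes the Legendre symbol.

1

Reduce the numerator: -1633 ≡ 121 (mod 877), so (-1633 / 877) = (121 / 877).
121 ≡ 1 (mod 4), so quadratic reciprocity gives (121 / 877) = (877 / 121). Reduce: 877 ≡ 30 (mod 121). Now have (30 / 121).
Factor out 2: 30 = 2·15. Since 121 ≡ 1 (mod 8), (2 / 121) = +1. Now have (15 / 121).
121 ≡ 1 (mod 4), so quadratic reciprocity gives (15 / 121) = (121 / 15). Reduce: 121 ≡ 1 (mod 15). Now have (1 / 15).
(1 / 15) = 1. Collecting the sign factors: 1.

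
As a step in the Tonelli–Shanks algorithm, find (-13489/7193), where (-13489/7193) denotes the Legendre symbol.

1

Reduce the numerator: -13489 ≡ 897 (mod 7193), so (-13489/7193) = (897/7193).
897 ≡ 1 (mod 4), so quadratic reciprocity gives (897/7193) = (7193/897). Reduce: 7193 ≡ 17 (mod 897). Now have (17/897).
17 ≡ 1 (mod 4), so quadratic reciprocity gives (17/897) = (897/17). Reduce: 897 ≡ 13 (mod 17). Now have (13/17).
13 ≡ 1 (mod 4), so quadratic reciprocity gives (13/17) = (17/13). Reduce: 17 ≡ 4 (mod 13). Now have (4/13).
Factor out 2: 4 = 2^2. Since 13 ≡ 5 (mod 8), (2/13) = -1, and (2/13)^2 = +1. Now have (1/13).
(1/13) = 1. Collecting the sign factors: 1.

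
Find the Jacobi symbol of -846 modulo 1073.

-1

(-846/1073)
  = (846/1073)    [1073 ≡ 1 mod 4 ⇒ (-1/1073) = +1]
  = (423/1073)    [1073 ≡ 1 mod 8 ⇒ (2/1073) = +1]
  = (1073/423)    [QR: 1073 ≡ 1 mod 4, sign kept]
  = (227/423)    [1073 ≡ 227 mod 423]
  = -(423/227)    [QR: both ≡ 3 mod 4, sign flips]
  = -(196/227)    [423 ≡ 196 mod 227]
  = -(49/227)    [227 ≡ 3 mod 8 ⇒ (2/227)^2 = +1]
  = -(227/49)    [QR: 49 ≡ 1 mod 4, sign kept]
  = -(31/49)    [227 ≡ 31 mod 49]
  = -(49/31)    [QR: 49 ≡ 1 mod 4, sign kept]
  = -(18/31)    [49 ≡ 18 mod 31]
  = -(9/31)    [31 ≡ 7 mod 8 ⇒ (2/31) = +1]
  = -(31/9)    [QR: 9 ≡ 1 mod 4, sign kept]
  = -(4/9)    [31 ≡ 4 mod 9]
  = -(1/9)    [9 ≡ 1 mod 8 ⇒ (2/9)^2 = +1]
  = -1    [(1/9) = 1]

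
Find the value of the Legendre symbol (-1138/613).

1

(-1138/613)
  = (88/613)    [-1138 ≡ 88 mod 613]
  = -(11/613)    [613 ≡ 5 mod 8 ⇒ (2/613)^3 = -1]
  = -(613/11)    [QR: 613 ≡ 1 mod 4, sign kept]
  = -(8/11)    [613 ≡ 8 mod 11]
  = (1/11)    [11 ≡ 3 mod 8 ⇒ (2/11)^3 = -1]
  = 1    [(1/11) = 1]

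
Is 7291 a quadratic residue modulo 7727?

no

(7291/7727)
  = -(7727/7291)    [QR: both ≡ 3 mod 4, sign flips]
  = -(436/7291)    [7727 ≡ 436 mod 7291]
  = -(109/7291)    [7291 ≡ 3 mod 8 ⇒ (2/7291)^2 = +1]
  = -(7291/109)    [QR: 109 ≡ 1 mod 4, sign kept]
  = -(97/109)    [7291 ≡ 97 mod 109]
  = -(109/97)    [QR: 97 ≡ 1 mod 4, sign kept]
  = -(12/97)    [109 ≡ 12 mod 97]
  = -(3/97)    [97 ≡ 1 mod 8 ⇒ (2/97)^2 = +1]
  = -(97/3)    [QR: 97 ≡ 1 mod 4, sign kept]
  = -(1/3)    [97 ≡ 1 mod 3]
  = -1    [(1/3) = 1]
The Legendre symbol is -1, so x^2 ≡ 7291 (mod 7727) has no solution.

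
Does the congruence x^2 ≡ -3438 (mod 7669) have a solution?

yes

(-3438/7669)
  = (4231/7669)    [-3438 ≡ 4231 mod 7669]
  = (7669/4231)    [QR: 7669 ≡ 1 mod 4, sign kept]
  = (3438/4231)    [7669 ≡ 3438 mod 4231]
  = (1719/4231)    [4231 ≡ 7 mod 8 ⇒ (2/4231) = +1]
  = -(4231/1719)    [QR: both ≡ 3 mod 4, sign flips]
  = -(793/1719)    [4231 ≡ 793 mod 1719]
  = -(1719/793)    [QR: 793 ≡ 1 mod 4, sign kept]
  = -(133/793)    [1719 ≡ 133 mod 793]
  = -(793/133)    [QR: 133 ≡ 1 mod 4, sign kept]
  = -(128/133)    [793 ≡ 128 mod 133]
  = (1/133)    [133 ≡ 5 mod 8 ⇒ (2/133)^7 = -1]
  = 1    [(1/133) = 1]
(-3438/7669) = 1, and 7669 is prime, so -3438 is a quadratic residue mod 7669.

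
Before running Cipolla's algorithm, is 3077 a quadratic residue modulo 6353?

yes

3077 ≡ 1 (mod 4), so quadratic reciprocity gives (3077|6353) = (6353|3077). Reduce: 6353 ≡ 199 (mod 3077). Now have (199|3077).
3077 ≡ 1 (mod 4), so quadratic reciprocity gives (199|3077) = (3077|199). Reduce: 3077 ≡ 92 (mod 199). Now have (92|199).
Factor out 2: 92 = 2^2·23. Since 199 ≡ 7 (mod 8), (2|199) = +1, and (2|199)^2 = +1. Now have (23|199).
Both 23 ≡ 3 and 199 ≡ 3 (mod 4), so reciprocity gives (23|199) = -(199|23). Reduce: 199 ≡ 15 (mod 23). Now have -(15|23).
Both 15 ≡ 3 and 23 ≡ 3 (mod 4), so reciprocity gives (15|23) = -(23|15). Reduce: 23 ≡ 8 (mod 15). Now have (8|15).
Factor out 2: 8 = 2^3. Since 15 ≡ 7 (mod 8), (2|15) = +1, and (2|15)^3 = +1. Now have (1|15).
(1|15) = 1. Collecting the sign factors: 1.
The Legendre symbol is 1, so x^2 ≡ 3077 (mod 6353) has solution.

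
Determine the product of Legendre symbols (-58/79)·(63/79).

-1

By multiplicativity, (-58·63/79) = (-58/79)·(63/79).
First factor (-58/79):
Reduce the numerator: -58 ≡ 21 (mod 79), so (-58/79) = (21/79).
21 ≡ 1 (mod 4), so quadratic reciprocity gives (21/79) = (79/21). Reduce: 79 ≡ 16 (mod 21). Now have (16/21).
Factor out 2: 16 = 2^4. Since 21 ≡ 5 (mod 8), (2/21) = -1, and (2/21)^4 = +1. Now have (1/21).
(1/21) = 1. Collecting the sign factors: 1.
Second factor (63/79):
Both 63 ≡ 3 and 79 ≡ 3 (mod 4), so reciprocity gives (63/79) = -(79/63). Reduce: 79 ≡ 16 (mod 63). Now have -(16/63).
Factor out 2: 16 = 2^4. Since 63 ≡ 7 (mod 8), (2/63) = +1, and (2/63)^4 = +1. Now have -(1/63).
(1/63) = 1. Collecting the sign factors: -1.
Product: (1)·(-1) = -1.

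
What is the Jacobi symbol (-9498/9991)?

(-9498/9991)
  = -(9498/9991)    [9991 ≡ 3 mod 4 ⇒ (-1/9991) = -1]
  = -(4749/9991)    [9991 ≡ 7 mod 8 ⇒ (2/9991) = +1]
  = -(9991/4749)    [QR: 4749 ≡ 1 mod 4, sign kept]
  = -(493/4749)    [9991 ≡ 493 mod 4749]
  = -(4749/493)    [QR: 493 ≡ 1 mod 4, sign kept]
  = -(312/493)    [4749 ≡ 312 mod 493]
  = (39/493)    [493 ≡ 5 mod 8 ⇒ (2/493)^3 = -1]
  = (493/39)    [QR: 493 ≡ 1 mod 4, sign kept]
  = (25/39)    [493 ≡ 25 mod 39]
  = (39/25)    [QR: 25 ≡ 1 mod 4, sign kept]
  = (14/25)    [39 ≡ 14 mod 25]
  = (7/25)    [25 ≡ 1 mod 8 ⇒ (2/25) = +1]
  = (25/7)    [QR: 25 ≡ 1 mod 4, sign kept]
  = (4/7)    [25 ≡ 4 mod 7]
  = (1/7)    [7 ≡ 7 mod 8 ⇒ (2/7)^2 = +1]
  = 1    [(1/7) = 1]

1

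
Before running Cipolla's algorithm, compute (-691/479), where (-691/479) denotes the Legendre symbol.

1

Reduce the numerator: -691 ≡ 267 (mod 479), so (-691/479) = (267/479).
Both 267 ≡ 3 and 479 ≡ 3 (mod 4), so reciprocity gives (267/479) = -(479/267). Reduce: 479 ≡ 212 (mod 267). Now have -(212/267).
Factor out 2: 212 = 2^2·53. Since 267 ≡ 3 (mod 8), (2/267) = -1, and (2/267)^2 = +1. Now have -(53/267).
53 ≡ 1 (mod 4), so quadratic reciprocity gives (53/267) = (267/53). Reduce: 267 ≡ 2 (mod 53). Now have -(2/53).
Factor out 2: 2 = 2. Since 53 ≡ 5 (mod 8), (2/53) = -1. Now have (1/53).
(1/53) = 1. Collecting the sign factors: 1.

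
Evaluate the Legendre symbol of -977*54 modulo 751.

-1

By multiplicativity, (-977·54|751) = (-977|751)·(54|751).
First factor (-977|751):
Pull out -1: (-977|751) = (-1|751)·(977|751). Since 751 ≡ 3 (mod 4), (-1|751) = -1. Now have -(977|751).
Reduce the numerator: 977 ≡ 226 (mod 751), so (977|751) = (226|751).
Factor out 2: 226 = 2·113. Since 751 ≡ 7 (mod 8), (2|751) = +1. Now have -(113|751).
113 ≡ 1 (mod 4), so quadratic reciprocity gives (113|751) = (751|113). Reduce: 751 ≡ 73 (mod 113). Now have -(73|113).
73 ≡ 1 (mod 4), so quadratic reciprocity gives (73|113) = (113|73). Reduce: 113 ≡ 40 (mod 73). Now have -(40|73).
Factor out 2: 40 = 2^3·5. Since 73 ≡ 1 (mod 8), (2|73) = +1, and (2|73)^3 = +1. Now have -(5|73).
5 ≡ 1 (mod 4), so quadratic reciprocity gives (5|73) = (73|5). Reduce: 73 ≡ 3 (mod 5). Now have -(3|5).
5 ≡ 1 (mod 4), so quadratic reciprocity gives (3|5) = (5|3). Reduce: 5 ≡ 2 (mod 3). Now have -(2|3).
Factor out 2: 2 = 2. Since 3 ≡ 3 (mod 8), (2|3) = -1. Now have (1|3).
(1|3) = 1. Collecting the sign factors: 1.
Second factor (54|751):
Factor out 2: 54 = 2·27. Since 751 ≡ 7 (mod 8), (2|751) = +1. Now have (27|751).
Both 27 ≡ 3 and 751 ≡ 3 (mod 4), so reciprocity gives (27|751) = -(751|27). Reduce: 751 ≡ 22 (mod 27). Now have -(22|27).
Factor out 2: 22 = 2·11. Since 27 ≡ 3 (mod 8), (2|27) = -1. Now have (11|27).
Both 11 ≡ 3 and 27 ≡ 3 (mod 4), so reciprocity gives (11|27) = -(27|11). Reduce: 27 ≡ 5 (mod 11). Now have -(5|11).
5 ≡ 1 (mod 4), so quadratic reciprocity gives (5|11) = (11|5). Reduce: 11 ≡ 1 (mod 5). Now have -(1|5).
(1|5) = 1. Collecting the sign factors: -1.
Product: (1)·(-1) = -1.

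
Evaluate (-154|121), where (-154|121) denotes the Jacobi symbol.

(-154|121)
  = (154|121)    [121 ≡ 1 mod 4 ⇒ (-1|121) = +1]
  = (33|121)    [154 ≡ 33 mod 121]
  = (121|33)    [QR: 33 ≡ 1 mod 4, sign kept]
  = (22|33)    [121 ≡ 22 mod 33]
  = (11|33)    [33 ≡ 1 mod 8 ⇒ (2|33) = +1]
  = (33|11)    [QR: 33 ≡ 1 mod 4, sign kept]
  = (0|11)    [33 ≡ 0 mod 11]
  = 0    [numerator 0, gcd > 1]

0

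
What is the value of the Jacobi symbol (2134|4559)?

0

Factor out 2: 2134 = 2·1067. Since 4559 ≡ 7 (mod 8), (2|4559) = +1. Now have (1067|4559).
Both 1067 ≡ 3 and 4559 ≡ 3 (mod 4), so reciprocity gives (1067|4559) = -(4559|1067). Reduce: 4559 ≡ 291 (mod 1067). Now have -(291|1067).
Both 291 ≡ 3 and 1067 ≡ 3 (mod 4), so reciprocity gives (291|1067) = -(1067|291). Reduce: 1067 ≡ 194 (mod 291). Now have (194|291).
Factor out 2: 194 = 2·97. Since 291 ≡ 3 (mod 8), (2|291) = -1. Now have -(97|291).
97 ≡ 1 (mod 4), so quadratic reciprocity gives (97|291) = (291|97). Reduce: 291 ≡ 0 (mod 97). Now have -(0|97).
The numerator is now 0 with denominator 97 > 1: the symbol is 0.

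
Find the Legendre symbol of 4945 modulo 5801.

(4945|5801)
  = (5801|4945)    [QR: 4945 ≡ 1 mod 4, sign kept]
  = (856|4945)    [5801 ≡ 856 mod 4945]
  = (107|4945)    [4945 ≡ 1 mod 8 ⇒ (2|4945)^3 = +1]
  = (4945|107)    [QR: 4945 ≡ 1 mod 4, sign kept]
  = (23|107)    [4945 ≡ 23 mod 107]
  = -(107|23)    [QR: both ≡ 3 mod 4, sign flips]
  = -(15|23)    [107 ≡ 15 mod 23]
  = (23|15)    [QR: both ≡ 3 mod 4, sign flips]
  = (8|15)    [23 ≡ 8 mod 15]
  = (1|15)    [15 ≡ 7 mod 8 ⇒ (2|15)^3 = +1]
  = 1    [(1|15) = 1]

1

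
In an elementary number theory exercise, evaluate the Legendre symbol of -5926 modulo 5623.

1

Reduce the numerator: -5926 ≡ 5320 (mod 5623), so (-5926|5623) = (5320|5623).
Factor out 2: 5320 = 2^3·665. Since 5623 ≡ 7 (mod 8), (2|5623) = +1, and (2|5623)^3 = +1. Now have (665|5623).
665 ≡ 1 (mod 4), so quadratic reciprocity gives (665|5623) = (5623|665). Reduce: 5623 ≡ 303 (mod 665). Now have (303|665).
665 ≡ 1 (mod 4), so quadratic reciprocity gives (303|665) = (665|303). Reduce: 665 ≡ 59 (mod 303). Now have (59|303).
Both 59 ≡ 3 and 303 ≡ 3 (mod 4), so reciprocity gives (59|303) = -(303|59). Reduce: 303 ≡ 8 (mod 59). Now have -(8|59).
Factor out 2: 8 = 2^3. Since 59 ≡ 3 (mod 8), (2|59) = -1, and (2|59)^3 = -1. Now have (1|59).
(1|59) = 1. Collecting the sign factors: 1.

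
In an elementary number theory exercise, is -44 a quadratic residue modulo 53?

(-44|53)
  = (44|53)    [53 ≡ 1 mod 4 ⇒ (-1|53) = +1]
  = (11|53)    [53 ≡ 5 mod 8 ⇒ (2|53)^2 = +1]
  = (53|11)    [QR: 53 ≡ 1 mod 4, sign kept]
  = (9|11)    [53 ≡ 9 mod 11]
  = (11|9)    [QR: 9 ≡ 1 mod 4, sign kept]
  = (2|9)    [11 ≡ 2 mod 9]
  = (1|9)    [9 ≡ 1 mod 8 ⇒ (2|9) = +1]
  = 1    [(1|9) = 1]
(-44|53) = 1, and 53 is prime, so -44 is a quadratic residue mod 53.

yes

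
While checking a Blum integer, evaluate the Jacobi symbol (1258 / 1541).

-1

Factor out 2: 1258 = 2·629. Since 1541 ≡ 5 (mod 8), (2 / 1541) = -1. Now have -(629 / 1541).
629 ≡ 1 (mod 4), so quadratic reciprocity gives (629 / 1541) = (1541 / 629). Reduce: 1541 ≡ 283 (mod 629). Now have -(283 / 629).
629 ≡ 1 (mod 4), so quadratic reciprocity gives (283 / 629) = (629 / 283). Reduce: 629 ≡ 63 (mod 283). Now have -(63 / 283).
Both 63 ≡ 3 and 283 ≡ 3 (mod 4), so reciprocity gives (63 / 283) = -(283 / 63). Reduce: 283 ≡ 31 (mod 63). Now have (31 / 63).
Both 31 ≡ 3 and 63 ≡ 3 (mod 4), so reciprocity gives (31 / 63) = -(63 / 31). Reduce: 63 ≡ 1 (mod 31). Now have -(1 / 31).
(1 / 31) = 1. Collecting the sign factors: -1.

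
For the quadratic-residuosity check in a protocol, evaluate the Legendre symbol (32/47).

Factor out 2: 32 = 2^5. Since 47 ≡ 7 (mod 8), (2/47) = +1, and (2/47)^5 = +1. Now have (1/47).
(1/47) = 1. Collecting the sign factors: 1.

1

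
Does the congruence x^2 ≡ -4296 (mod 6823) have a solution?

(-4296|6823)
  = (2527|6823)    [-4296 ≡ 2527 mod 6823]
  = -(6823|2527)    [QR: both ≡ 3 mod 4, sign flips]
  = -(1769|2527)    [6823 ≡ 1769 mod 2527]
  = -(2527|1769)    [QR: 1769 ≡ 1 mod 4, sign kept]
  = -(758|1769)    [2527 ≡ 758 mod 1769]
  = -(379|1769)    [1769 ≡ 1 mod 8 ⇒ (2|1769) = +1]
  = -(1769|379)    [QR: 1769 ≡ 1 mod 4, sign kept]
  = -(253|379)    [1769 ≡ 253 mod 379]
  = -(379|253)    [QR: 253 ≡ 1 mod 4, sign kept]
  = -(126|253)    [379 ≡ 126 mod 253]
  = (63|253)    [253 ≡ 5 mod 8 ⇒ (2|253) = -1]
  = (253|63)    [QR: 253 ≡ 1 mod 4, sign kept]
  = (1|63)    [253 ≡ 1 mod 63]
  = 1    [(1|63) = 1]
(-4296|6823) = 1, and 6823 is prime, so -4296 is a quadratic residue mod 6823.

yes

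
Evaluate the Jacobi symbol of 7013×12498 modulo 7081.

By multiplicativity, (7013·12498/7081) = (7013/7081)·(12498/7081).
First factor (7013/7081):
(7013/7081)
  = (7081/7013)    [QR: 7013 ≡ 1 mod 4, sign kept]
  = (68/7013)    [7081 ≡ 68 mod 7013]
  = (17/7013)    [7013 ≡ 5 mod 8 ⇒ (2/7013)^2 = +1]
  = (7013/17)    [QR: 17 ≡ 1 mod 4, sign kept]
  = (9/17)    [7013 ≡ 9 mod 17]
  = (17/9)    [QR: 9 ≡ 1 mod 4, sign kept]
  = (8/9)    [17 ≡ 8 mod 9]
  = (1/9)    [9 ≡ 1 mod 8 ⇒ (2/9)^3 = +1]
  = 1    [(1/9) = 1]
Second factor (12498/7081):
(12498/7081)
  = (5417/7081)    [12498 ≡ 5417 mod 7081]
  = (7081/5417)    [QR: 5417 ≡ 1 mod 4, sign kept]
  = (1664/5417)    [7081 ≡ 1664 mod 5417]
  = (13/5417)    [5417 ≡ 1 mod 8 ⇒ (2/5417)^7 = +1]
  = (5417/13)    [QR: 13 ≡ 1 mod 4, sign kept]
  = (9/13)    [5417 ≡ 9 mod 13]
  = (13/9)    [QR: 9 ≡ 1 mod 4, sign kept]
  = (4/9)    [13 ≡ 4 mod 9]
  = (1/9)    [9 ≡ 1 mod 8 ⇒ (2/9)^2 = +1]
  = 1    [(1/9) = 1]
Product: (1)·(1) = 1.

1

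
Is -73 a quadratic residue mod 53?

no

(-73|53)
  = (73|53)    [53 ≡ 1 mod 4 ⇒ (-1|53) = +1]
  = (20|53)    [73 ≡ 20 mod 53]
  = (5|53)    [53 ≡ 5 mod 8 ⇒ (2|53)^2 = +1]
  = (53|5)    [QR: 5 ≡ 1 mod 4, sign kept]
  = (3|5)    [53 ≡ 3 mod 5]
  = (5|3)    [QR: 5 ≡ 1 mod 4, sign kept]
  = (2|3)    [5 ≡ 2 mod 3]
  = -(1|3)    [3 ≡ 3 mod 8 ⇒ (2|3) = -1]
  = -1    [(1|3) = 1]
The Legendre symbol is -1, so x^2 ≡ -73 (mod 53) has no solution.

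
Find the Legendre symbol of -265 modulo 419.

1

(-265/419)
  = -(265/419)    [419 ≡ 3 mod 4 ⇒ (-1/419) = -1]
  = -(419/265)    [QR: 265 ≡ 1 mod 4, sign kept]
  = -(154/265)    [419 ≡ 154 mod 265]
  = -(77/265)    [265 ≡ 1 mod 8 ⇒ (2/265) = +1]
  = -(265/77)    [QR: 77 ≡ 1 mod 4, sign kept]
  = -(34/77)    [265 ≡ 34 mod 77]
  = (17/77)    [77 ≡ 5 mod 8 ⇒ (2/77) = -1]
  = (77/17)    [QR: 17 ≡ 1 mod 4, sign kept]
  = (9/17)    [77 ≡ 9 mod 17]
  = (17/9)    [QR: 9 ≡ 1 mod 4, sign kept]
  = (8/9)    [17 ≡ 8 mod 9]
  = (1/9)    [9 ≡ 1 mod 8 ⇒ (2/9)^3 = +1]
  = 1    [(1/9) = 1]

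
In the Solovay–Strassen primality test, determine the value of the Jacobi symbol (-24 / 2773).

Reduce the numerator: -24 ≡ 2749 (mod 2773), so (-24 / 2773) = (2749 / 2773).
2749 ≡ 1 (mod 4), so quadratic reciprocity gives (2749 / 2773) = (2773 / 2749). Reduce: 2773 ≡ 24 (mod 2749). Now have (24 / 2749).
Factor out 2: 24 = 2^3·3. Since 2749 ≡ 5 (mod 8), (2 / 2749) = -1, and (2 / 2749)^3 = -1. Now have -(3 / 2749).
2749 ≡ 1 (mod 4), so quadratic reciprocity gives (3 / 2749) = (2749 / 3). Reduce: 2749 ≡ 1 (mod 3). Now have -(1 / 3).
(1 / 3) = 1. Collecting the sign factors: -1.

-1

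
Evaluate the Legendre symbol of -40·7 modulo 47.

1

By multiplicativity, (-40·7/47) = (-40/47)·(7/47).
First factor (-40/47):
Pull out -1: (-40/47) = (-1/47)·(40/47). Since 47 ≡ 3 (mod 4), (-1/47) = -1. Now have -(40/47).
Factor out 2: 40 = 2^3·5. Since 47 ≡ 7 (mod 8), (2/47) = +1, and (2/47)^3 = +1. Now have -(5/47).
5 ≡ 1 (mod 4), so quadratic reciprocity gives (5/47) = (47/5). Reduce: 47 ≡ 2 (mod 5). Now have -(2/5).
Factor out 2: 2 = 2. Since 5 ≡ 5 (mod 8), (2/5) = -1. Now have (1/5).
(1/5) = 1. Collecting the sign factors: 1.
Second factor (7/47):
Both 7 ≡ 3 and 47 ≡ 3 (mod 4), so reciprocity gives (7/47) = -(47/7). Reduce: 47 ≡ 5 (mod 7). Now have -(5/7).
5 ≡ 1 (mod 4), so quadratic reciprocity gives (5/7) = (7/5). Reduce: 7 ≡ 2 (mod 5). Now have -(2/5).
Factor out 2: 2 = 2. Since 5 ≡ 5 (mod 8), (2/5) = -1. Now have (1/5).
(1/5) = 1. Collecting the sign factors: 1.
Product: (1)·(1) = 1.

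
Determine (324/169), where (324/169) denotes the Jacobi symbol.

Reduce the numerator: 324 ≡ 155 (mod 169), so (324/169) = (155/169).
169 ≡ 1 (mod 4), so quadratic reciprocity gives (155/169) = (169/155). Reduce: 169 ≡ 14 (mod 155). Now have (14/155).
Factor out 2: 14 = 2·7. Since 155 ≡ 3 (mod 8), (2/155) = -1. Now have -(7/155).
Both 7 ≡ 3 and 155 ≡ 3 (mod 4), so reciprocity gives (7/155) = -(155/7). Reduce: 155 ≡ 1 (mod 7). Now have (1/7).
(1/7) = 1. Collecting the sign factors: 1.

1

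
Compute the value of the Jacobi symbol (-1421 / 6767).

1

Reduce the numerator: -1421 ≡ 5346 (mod 6767), so (-1421 / 6767) = (5346 / 6767).
Factor out 2: 5346 = 2·2673. Since 6767 ≡ 7 (mod 8), (2 / 6767) = +1. Now have (2673 / 6767).
2673 ≡ 1 (mod 4), so quadratic reciprocity gives (2673 / 6767) = (6767 / 2673). Reduce: 6767 ≡ 1421 (mod 2673). Now have (1421 / 2673).
1421 ≡ 1 (mod 4), so quadratic reciprocity gives (1421 / 2673) = (2673 / 1421). Reduce: 2673 ≡ 1252 (mod 1421). Now have (1252 / 1421).
Factor out 2: 1252 = 2^2·313. Since 1421 ≡ 5 (mod 8), (2 / 1421) = -1, and (2 / 1421)^2 = +1. Now have (313 / 1421).
313 ≡ 1 (mod 4), so quadratic reciprocity gives (313 / 1421) = (1421 / 313). Reduce: 1421 ≡ 169 (mod 313). Now have (169 / 313).
169 ≡ 1 (mod 4), so quadratic reciprocity gives (169 / 313) = (313 / 169). Reduce: 313 ≡ 144 (mod 169). Now have (144 / 169).
Factor out 2: 144 = 2^4·9. Since 169 ≡ 1 (mod 8), (2 / 169) = +1, and (2 / 169)^4 = +1. Now have (9 / 169).
9 ≡ 1 (mod 4), so quadratic reciprocity gives (9 / 169) = (169 / 9). Reduce: 169 ≡ 7 (mod 9). Now have (7 / 9).
9 ≡ 1 (mod 4), so quadratic reciprocity gives (7 / 9) = (9 / 7). Reduce: 9 ≡ 2 (mod 7). Now have (2 / 7).
Factor out 2: 2 = 2. Since 7 ≡ 7 (mod 8), (2 / 7) = +1. Now have (1 / 7).
(1 / 7) = 1. Collecting the sign factors: 1.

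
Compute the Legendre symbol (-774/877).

(-774/877)
  = (103/877)    [-774 ≡ 103 mod 877]
  = (877/103)    [QR: 877 ≡ 1 mod 4, sign kept]
  = (53/103)    [877 ≡ 53 mod 103]
  = (103/53)    [QR: 53 ≡ 1 mod 4, sign kept]
  = (50/53)    [103 ≡ 50 mod 53]
  = -(25/53)    [53 ≡ 5 mod 8 ⇒ (2/53) = -1]
  = -(53/25)    [QR: 25 ≡ 1 mod 4, sign kept]
  = -(3/25)    [53 ≡ 3 mod 25]
  = -(25/3)    [QR: 25 ≡ 1 mod 4, sign kept]
  = -(1/3)    [25 ≡ 1 mod 3]
  = -1    [(1/3) = 1]

-1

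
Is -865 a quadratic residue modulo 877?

Reduce the numerator: -865 ≡ 12 (mod 877), so (-865|877) = (12|877).
Factor out 2: 12 = 2^2·3. Since 877 ≡ 5 (mod 8), (2|877) = -1, and (2|877)^2 = +1. Now have (3|877).
877 ≡ 1 (mod 4), so quadratic reciprocity gives (3|877) = (877|3). Reduce: 877 ≡ 1 (mod 3). Now have (1|3).
(1|3) = 1. Collecting the sign factors: 1.
The Legendre symbol is 1, so x^2 ≡ -865 (mod 877) has solution.

yes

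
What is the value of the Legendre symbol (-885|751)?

1

(-885|751)
  = (617|751)    [-885 ≡ 617 mod 751]
  = (751|617)    [QR: 617 ≡ 1 mod 4, sign kept]
  = (134|617)    [751 ≡ 134 mod 617]
  = (67|617)    [617 ≡ 1 mod 8 ⇒ (2|617) = +1]
  = (617|67)    [QR: 617 ≡ 1 mod 4, sign kept]
  = (14|67)    [617 ≡ 14 mod 67]
  = -(7|67)    [67 ≡ 3 mod 8 ⇒ (2|67) = -1]
  = (67|7)    [QR: both ≡ 3 mod 4, sign flips]
  = (4|7)    [67 ≡ 4 mod 7]
  = (1|7)    [7 ≡ 7 mod 8 ⇒ (2|7)^2 = +1]
  = 1    [(1|7) = 1]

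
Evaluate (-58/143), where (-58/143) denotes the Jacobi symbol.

(-58/143)
  = -(58/143)    [143 ≡ 3 mod 4 ⇒ (-1/143) = -1]
  = -(29/143)    [143 ≡ 7 mod 8 ⇒ (2/143) = +1]
  = -(143/29)    [QR: 29 ≡ 1 mod 4, sign kept]
  = -(27/29)    [143 ≡ 27 mod 29]
  = -(29/27)    [QR: 29 ≡ 1 mod 4, sign kept]
  = -(2/27)    [29 ≡ 2 mod 27]
  = (1/27)    [27 ≡ 3 mod 8 ⇒ (2/27) = -1]
  = 1    [(1/27) = 1]

1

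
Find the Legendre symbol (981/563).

(981/563)
  = (418/563)    [981 ≡ 418 mod 563]
  = -(209/563)    [563 ≡ 3 mod 8 ⇒ (2/563) = -1]
  = -(563/209)    [QR: 209 ≡ 1 mod 4, sign kept]
  = -(145/209)    [563 ≡ 145 mod 209]
  = -(209/145)    [QR: 145 ≡ 1 mod 4, sign kept]
  = -(64/145)    [209 ≡ 64 mod 145]
  = -(1/145)    [145 ≡ 1 mod 8 ⇒ (2/145)^6 = +1]
  = -1    [(1/145) = 1]

-1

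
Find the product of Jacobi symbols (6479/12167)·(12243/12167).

-1

By multiplicativity, (6479·12243/12167) = (6479/12167)·(12243/12167).
First factor (6479/12167):
Both 6479 ≡ 3 and 12167 ≡ 3 (mod 4), so reciprocity gives (6479/12167) = -(12167/6479). Reduce: 12167 ≡ 5688 (mod 6479). Now have -(5688/6479).
Factor out 2: 5688 = 2^3·711. Since 6479 ≡ 7 (mod 8), (2/6479) = +1, and (2/6479)^3 = +1. Now have -(711/6479).
Both 711 ≡ 3 and 6479 ≡ 3 (mod 4), so reciprocity gives (711/6479) = -(6479/711). Reduce: 6479 ≡ 80 (mod 711). Now have (80/711).
Factor out 2: 80 = 2^4·5. Since 711 ≡ 7 (mod 8), (2/711) = +1, and (2/711)^4 = +1. Now have (5/711).
5 ≡ 1 (mod 4), so quadratic reciprocity gives (5/711) = (711/5). Reduce: 711 ≡ 1 (mod 5). Now have (1/5).
(1/5) = 1. Collecting the sign factors: 1.
Second factor (12243/12167):
Reduce the numerator: 12243 ≡ 76 (mod 12167), so (12243/12167) = (76/12167).
Factor out 2: 76 = 2^2·19. Since 12167 ≡ 7 (mod 8), (2/12167) = +1, and (2/12167)^2 = +1. Now have (19/12167).
Both 19 ≡ 3 and 12167 ≡ 3 (mod 4), so reciprocity gives (19/12167) = -(12167/19). Reduce: 12167 ≡ 7 (mod 19). Now have -(7/19).
Both 7 ≡ 3 and 19 ≡ 3 (mod 4), so reciprocity gives (7/19) = -(19/7). Reduce: 19 ≡ 5 (mod 7). Now have (5/7).
5 ≡ 1 (mod 4), so quadratic reciprocity gives (5/7) = (7/5). Reduce: 7 ≡ 2 (mod 5). Now have (2/5).
Factor out 2: 2 = 2. Since 5 ≡ 5 (mod 8), (2/5) = -1. Now have -(1/5).
(1/5) = 1. Collecting the sign factors: -1.
Product: (1)·(-1) = -1.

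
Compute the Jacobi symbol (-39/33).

Reduce the numerator: -39 ≡ 27 (mod 33), so (-39/33) = (27/33).
33 ≡ 1 (mod 4), so quadratic reciprocity gives (27/33) = (33/27). Reduce: 33 ≡ 6 (mod 27). Now have (6/27).
Factor out 2: 6 = 2·3. Since 27 ≡ 3 (mod 8), (2/27) = -1. Now have -(3/27).
Both 3 ≡ 3 and 27 ≡ 3 (mod 4), so reciprocity gives (3/27) = -(27/3). Reduce: 27 ≡ 0 (mod 3). Now have (0/3).
The numerator is now 0 with denominator 3 > 1: the symbol is 0.

0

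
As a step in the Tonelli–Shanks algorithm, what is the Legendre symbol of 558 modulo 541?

(558|541)
  = (17|541)    [558 ≡ 17 mod 541]
  = (541|17)    [QR: 17 ≡ 1 mod 4, sign kept]
  = (14|17)    [541 ≡ 14 mod 17]
  = (7|17)    [17 ≡ 1 mod 8 ⇒ (2|17) = +1]
  = (17|7)    [QR: 17 ≡ 1 mod 4, sign kept]
  = (3|7)    [17 ≡ 3 mod 7]
  = -(7|3)    [QR: both ≡ 3 mod 4, sign flips]
  = -(1|3)    [7 ≡ 1 mod 3]
  = -1    [(1|3) = 1]

-1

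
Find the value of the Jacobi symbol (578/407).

1

Reduce the numerator: 578 ≡ 171 (mod 407), so (578/407) = (171/407).
Both 171 ≡ 3 and 407 ≡ 3 (mod 4), so reciprocity gives (171/407) = -(407/171). Reduce: 407 ≡ 65 (mod 171). Now have -(65/171).
65 ≡ 1 (mod 4), so quadratic reciprocity gives (65/171) = (171/65). Reduce: 171 ≡ 41 (mod 65). Now have -(41/65).
41 ≡ 1 (mod 4), so quadratic reciprocity gives (41/65) = (65/41). Reduce: 65 ≡ 24 (mod 41). Now have -(24/41).
Factor out 2: 24 = 2^3·3. Since 41 ≡ 1 (mod 8), (2/41) = +1, and (2/41)^3 = +1. Now have -(3/41).
41 ≡ 1 (mod 4), so quadratic reciprocity gives (3/41) = (41/3). Reduce: 41 ≡ 2 (mod 3). Now have -(2/3).
Factor out 2: 2 = 2. Since 3 ≡ 3 (mod 8), (2/3) = -1. Now have (1/3).
(1/3) = 1. Collecting the sign factors: 1.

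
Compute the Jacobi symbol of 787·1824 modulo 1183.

-1

By multiplicativity, (787·1824/1183) = (787/1183)·(1824/1183).
First factor (787/1183):
Both 787 ≡ 3 and 1183 ≡ 3 (mod 4), so reciprocity gives (787/1183) = -(1183/787). Reduce: 1183 ≡ 396 (mod 787). Now have -(396/787).
Factor out 2: 396 = 2^2·99. Since 787 ≡ 3 (mod 8), (2/787) = -1, and (2/787)^2 = +1. Now have -(99/787).
Both 99 ≡ 3 and 787 ≡ 3 (mod 4), so reciprocity gives (99/787) = -(787/99). Reduce: 787 ≡ 94 (mod 99). Now have (94/99).
Factor out 2: 94 = 2·47. Since 99 ≡ 3 (mod 8), (2/99) = -1. Now have -(47/99).
Both 47 ≡ 3 and 99 ≡ 3 (mod 4), so reciprocity gives (47/99) = -(99/47). Reduce: 99 ≡ 5 (mod 47). Now have (5/47).
5 ≡ 1 (mod 4), so quadratic reciprocity gives (5/47) = (47/5). Reduce: 47 ≡ 2 (mod 5). Now have (2/5).
Factor out 2: 2 = 2. Since 5 ≡ 5 (mod 8), (2/5) = -1. Now have -(1/5).
(1/5) = 1. Collecting the sign factors: -1.
Second factor (1824/1183):
Reduce the numerator: 1824 ≡ 641 (mod 1183), so (1824/1183) = (641/1183).
641 ≡ 1 (mod 4), so quadratic reciprocity gives (641/1183) = (1183/641). Reduce: 1183 ≡ 542 (mod 641). Now have (542/641).
Factor out 2: 542 = 2·271. Since 641 ≡ 1 (mod 8), (2/641) = +1. Now have (271/641).
641 ≡ 1 (mod 4), so quadratic reciprocity gives (271/641) = (641/271). Reduce: 641 ≡ 99 (mod 271). Now have (99/271).
Both 99 ≡ 3 and 271 ≡ 3 (mod 4), so reciprocity gives (99/271) = -(271/99). Reduce: 271 ≡ 73 (mod 99). Now have -(73/99).
73 ≡ 1 (mod 4), so quadratic reciprocity gives (73/99) = (99/73). Reduce: 99 ≡ 26 (mod 73). Now have -(26/73).
Factor out 2: 26 = 2·13. Since 73 ≡ 1 (mod 8), (2/73) = +1. Now have -(13/73).
13 ≡ 1 (mod 4), so quadratic reciprocity gives (13/73) = (73/13). Reduce: 73 ≡ 8 (mod 13). Now have -(8/13).
Factor out 2: 8 = 2^3. Since 13 ≡ 5 (mod 8), (2/13) = -1, and (2/13)^3 = -1. Now have (1/13).
(1/13) = 1. Collecting the sign factors: 1.
Product: (-1)·(1) = -1.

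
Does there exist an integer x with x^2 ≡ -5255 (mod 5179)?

yes

Pull out -1: (-5255|5179) = (-1|5179)·(5255|5179). Since 5179 ≡ 3 (mod 4), (-1|5179) = -1. Now have -(5255|5179).
Reduce the numerator: 5255 ≡ 76 (mod 5179), so (5255|5179) = (76|5179).
Factor out 2: 76 = 2^2·19. Since 5179 ≡ 3 (mod 8), (2|5179) = -1, and (2|5179)^2 = +1. Now have -(19|5179).
Both 19 ≡ 3 and 5179 ≡ 3 (mod 4), so reciprocity gives (19|5179) = -(5179|19). Reduce: 5179 ≡ 11 (mod 19). Now have (11|19).
Both 11 ≡ 3 and 19 ≡ 3 (mod 4), so reciprocity gives (11|19) = -(19|11). Reduce: 19 ≡ 8 (mod 11). Now have -(8|11).
Factor out 2: 8 = 2^3. Since 11 ≡ 3 (mod 8), (2|11) = -1, and (2|11)^3 = -1. Now have (1|11).
(1|11) = 1. Collecting the sign factors: 1.
(-5255|5179) = 1, and 5179 is prime, so -5255 is a quadratic residue mod 5179.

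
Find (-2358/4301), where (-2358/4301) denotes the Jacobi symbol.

-1

Pull out -1: (-2358/4301) = (-1/4301)·(2358/4301). Since 4301 ≡ 1 (mod 4), (-1/4301) = +1. Now have (2358/4301).
Factor out 2: 2358 = 2·1179. Since 4301 ≡ 5 (mod 8), (2/4301) = -1. Now have -(1179/4301).
4301 ≡ 1 (mod 4), so quadratic reciprocity gives (1179/4301) = (4301/1179). Reduce: 4301 ≡ 764 (mod 1179). Now have -(764/1179).
Factor out 2: 764 = 2^2·191. Since 1179 ≡ 3 (mod 8), (2/1179) = -1, and (2/1179)^2 = +1. Now have -(191/1179).
Both 191 ≡ 3 and 1179 ≡ 3 (mod 4), so reciprocity gives (191/1179) = -(1179/191). Reduce: 1179 ≡ 33 (mod 191). Now have (33/191).
33 ≡ 1 (mod 4), so quadratic reciprocity gives (33/191) = (191/33). Reduce: 191 ≡ 26 (mod 33). Now have (26/33).
Factor out 2: 26 = 2·13. Since 33 ≡ 1 (mod 8), (2/33) = +1. Now have (13/33).
13 ≡ 1 (mod 4), so quadratic reciprocity gives (13/33) = (33/13). Reduce: 33 ≡ 7 (mod 13). Now have (7/13).
13 ≡ 1 (mod 4), so quadratic reciprocity gives (7/13) = (13/7). Reduce: 13 ≡ 6 (mod 7). Now have (6/7).
Factor out 2: 6 = 2·3. Since 7 ≡ 7 (mod 8), (2/7) = +1. Now have (3/7).
Both 3 ≡ 3 and 7 ≡ 3 (mod 4), so reciprocity gives (3/7) = -(7/3). Reduce: 7 ≡ 1 (mod 3). Now have -(1/3).
(1/3) = 1. Collecting the sign factors: -1.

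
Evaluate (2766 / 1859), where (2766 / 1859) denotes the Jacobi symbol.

1

(2766 / 1859)
  = (907 / 1859)    [2766 ≡ 907 mod 1859]
  = -(1859 / 907)    [QR: both ≡ 3 mod 4, sign flips]
  = -(45 / 907)    [1859 ≡ 45 mod 907]
  = -(907 / 45)    [QR: 45 ≡ 1 mod 4, sign kept]
  = -(7 / 45)    [907 ≡ 7 mod 45]
  = -(45 / 7)    [QR: 45 ≡ 1 mod 4, sign kept]
  = -(3 / 7)    [45 ≡ 3 mod 7]
  = (7 / 3)    [QR: both ≡ 3 mod 4, sign flips]
  = (1 / 3)    [7 ≡ 1 mod 3]
  = 1    [(1 / 3) = 1]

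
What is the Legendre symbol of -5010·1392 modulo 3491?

By multiplicativity, (-5010·1392 / 3491) = (-5010 / 3491)·(1392 / 3491).
First factor (-5010 / 3491):
(-5010 / 3491)
  = (1972 / 3491)    [-5010 ≡ 1972 mod 3491]
  = (493 / 3491)    [3491 ≡ 3 mod 8 ⇒ (2 / 3491)^2 = +1]
  = (3491 / 493)    [QR: 493 ≡ 1 mod 4, sign kept]
  = (40 / 493)    [3491 ≡ 40 mod 493]
  = -(5 / 493)    [493 ≡ 5 mod 8 ⇒ (2 / 493)^3 = -1]
  = -(493 / 5)    [QR: 5 ≡ 1 mod 4, sign kept]
  = -(3 / 5)    [493 ≡ 3 mod 5]
  = -(5 / 3)    [QR: 5 ≡ 1 mod 4, sign kept]
  = -(2 / 3)    [5 ≡ 2 mod 3]
  = (1 / 3)    [3 ≡ 3 mod 8 ⇒ (2 / 3) = -1]
  = 1    [(1 / 3) = 1]
Second factor (1392 / 3491):
(1392 / 3491)
  = (87 / 3491)    [3491 ≡ 3 mod 8 ⇒ (2 / 3491)^4 = +1]
  = -(3491 / 87)    [QR: both ≡ 3 mod 4, sign flips]
  = -(11 / 87)    [3491 ≡ 11 mod 87]
  = (87 / 11)    [QR: both ≡ 3 mod 4, sign flips]
  = (10 / 11)    [87 ≡ 10 mod 11]
  = -(5 / 11)    [11 ≡ 3 mod 8 ⇒ (2 / 11) = -1]
  = -(11 / 5)    [QR: 5 ≡ 1 mod 4, sign kept]
  = -(1 / 5)    [11 ≡ 1 mod 5]
  = -1    [(1 / 5) = 1]
Product: (1)·(-1) = -1.

-1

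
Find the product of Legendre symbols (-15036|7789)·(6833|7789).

-1

By multiplicativity, (-15036·6833|7789) = (-15036|7789)·(6833|7789).
First factor (-15036|7789):
Reduce the numerator: -15036 ≡ 542 (mod 7789), so (-15036|7789) = (542|7789).
Factor out 2: 542 = 2·271. Since 7789 ≡ 5 (mod 8), (2|7789) = -1. Now have -(271|7789).
7789 ≡ 1 (mod 4), so quadratic reciprocity gives (271|7789) = (7789|271). Reduce: 7789 ≡ 201 (mod 271). Now have -(201|271).
201 ≡ 1 (mod 4), so quadratic reciprocity gives (201|271) = (271|201). Reduce: 271 ≡ 70 (mod 201). Now have -(70|201).
Factor out 2: 70 = 2·35. Since 201 ≡ 1 (mod 8), (2|201) = +1. Now have -(35|201).
201 ≡ 1 (mod 4), so quadratic reciprocity gives (35|201) = (201|35). Reduce: 201 ≡ 26 (mod 35). Now have -(26|35).
Factor out 2: 26 = 2·13. Since 35 ≡ 3 (mod 8), (2|35) = -1. Now have (13|35).
13 ≡ 1 (mod 4), so quadratic reciprocity gives (13|35) = (35|13). Reduce: 35 ≡ 9 (mod 13). Now have (9|13).
9 ≡ 1 (mod 4), so quadratic reciprocity gives (9|13) = (13|9). Reduce: 13 ≡ 4 (mod 9). Now have (4|9).
Factor out 2: 4 = 2^2. Since 9 ≡ 1 (mod 8), (2|9) = +1, and (2|9)^2 = +1. Now have (1|9).
(1|9) = 1. Collecting the sign factors: 1.
Second factor (6833|7789):
6833 ≡ 1 (mod 4), so quadratic reciprocity gives (6833|7789) = (7789|6833). Reduce: 7789 ≡ 956 (mod 6833). Now have (956|6833).
Factor out 2: 956 = 2^2·239. Since 6833 ≡ 1 (mod 8), (2|6833) = +1, and (2|6833)^2 = +1. Now have (239|6833).
6833 ≡ 1 (mod 4), so quadratic reciprocity gives (239|6833) = (6833|239). Reduce: 6833 ≡ 141 (mod 239). Now have (141|239).
141 ≡ 1 (mod 4), so quadratic reciprocity gives (141|239) = (239|141). Reduce: 239 ≡ 98 (mod 141). Now have (98|141).
Factor out 2: 98 = 2·49. Since 141 ≡ 5 (mod 8), (2|141) = -1. Now have -(49|141).
49 ≡ 1 (mod 4), so quadratic reciprocity gives (49|141) = (141|49). Reduce: 141 ≡ 43 (mod 49). Now have -(43|49).
49 ≡ 1 (mod 4), so quadratic reciprocity gives (43|49) = (49|43). Reduce: 49 ≡ 6 (mod 43). Now have -(6|43).
Factor out 2: 6 = 2·3. Since 43 ≡ 3 (mod 8), (2|43) = -1. Now have (3|43).
Both 3 ≡ 3 and 43 ≡ 3 (mod 4), so reciprocity gives (3|43) = -(43|3). Reduce: 43 ≡ 1 (mod 3). Now have -(1|3).
(1|3) = 1. Collecting the sign factors: -1.
Product: (1)·(-1) = -1.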